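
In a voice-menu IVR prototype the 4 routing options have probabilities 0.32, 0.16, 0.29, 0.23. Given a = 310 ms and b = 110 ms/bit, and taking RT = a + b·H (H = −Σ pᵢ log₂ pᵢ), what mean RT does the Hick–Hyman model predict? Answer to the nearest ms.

Entropy contributions −pᵢ log₂ pᵢ: 0.5260, 0.4230, 0.5179, 0.4877; sum H = 1.9546 bits.
RT = a + bH = 310 + 110·1.9546 = 525.01 ms.

525 ms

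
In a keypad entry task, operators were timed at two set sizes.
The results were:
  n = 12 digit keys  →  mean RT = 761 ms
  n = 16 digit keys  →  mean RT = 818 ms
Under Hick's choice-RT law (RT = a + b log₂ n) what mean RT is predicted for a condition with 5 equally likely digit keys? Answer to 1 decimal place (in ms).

Solve the two-equation system in a and b:
  b = (818 − 761) / (log₂ 16 − log₂ 12) = 57 / (4 − 3.5850) = 137.337 ms/bit
  a = 761 − 137.337 × 3.5850 = 268.652 ms
Then RT(5) = 268.652 + 137.337 × log₂ 5 = 268.652 + 137.337 × 2.3219 ≈ 587.539 ms.

587.5 ms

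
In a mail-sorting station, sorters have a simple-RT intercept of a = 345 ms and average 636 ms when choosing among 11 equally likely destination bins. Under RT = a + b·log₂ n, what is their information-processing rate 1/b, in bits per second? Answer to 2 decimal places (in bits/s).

11.89 bits/s

b = (636 − 345)/log₂ 11 = 291/3.4594 = 84.118 ms per bit = 0.08412 s/bit; the reciprocal is 11.888 bits/s.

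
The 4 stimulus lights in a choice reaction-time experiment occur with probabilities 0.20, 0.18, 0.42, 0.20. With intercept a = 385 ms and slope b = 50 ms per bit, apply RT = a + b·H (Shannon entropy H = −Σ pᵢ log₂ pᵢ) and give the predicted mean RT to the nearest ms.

480 ms

H = 0.20·log₂(1/0.20) + 0.18·log₂(1/0.18) + 0.42·log₂(1/0.42) + 0.20·log₂(1/0.20) = 1.8997 bits.
RT = 385 + 50 × 1.8997 = 479.99 ms.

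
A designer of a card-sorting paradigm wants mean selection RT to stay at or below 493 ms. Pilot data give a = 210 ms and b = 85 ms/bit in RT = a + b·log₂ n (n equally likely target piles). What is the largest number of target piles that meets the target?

Set 210 + 85·log₂ n ≤ 493 → log₂ n ≤ (493 − 210)/85 = 3.3294.
So n ≤ 2^3.3294 = 10.052; the largest integer n is 10.

10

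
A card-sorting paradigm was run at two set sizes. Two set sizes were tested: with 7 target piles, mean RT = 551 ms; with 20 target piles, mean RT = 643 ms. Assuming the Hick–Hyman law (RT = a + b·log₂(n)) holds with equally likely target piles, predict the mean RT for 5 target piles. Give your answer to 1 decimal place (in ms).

Solve the two-equation system in a and b:
  b = (643 − 551) / (log₂ 20 − log₂ 7) = 92 / (4.3219 − 2.8074) = 60.743 ms/bit
  a = 551 − 60.743 × 2.8074 = 380.472 ms
Then RT(5) = 380.472 + 60.743 × log₂ 5 = 380.472 + 60.743 × 2.3219 ≈ 521.514 ms.

521.5 ms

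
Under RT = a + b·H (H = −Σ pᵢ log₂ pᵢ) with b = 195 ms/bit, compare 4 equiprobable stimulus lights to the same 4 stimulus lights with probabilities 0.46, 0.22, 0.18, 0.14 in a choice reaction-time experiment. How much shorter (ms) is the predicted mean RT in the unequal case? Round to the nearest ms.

32 ms

Equiprobable entropy H₀ = log₂ 4 = 2.0000 bits.
Skewed entropy H = −Σ pᵢ log₂ pᵢ = 1.8383 bits.
ΔRT = b·(H₀ − H) = 195 × 0.1617 = 31.53 ms.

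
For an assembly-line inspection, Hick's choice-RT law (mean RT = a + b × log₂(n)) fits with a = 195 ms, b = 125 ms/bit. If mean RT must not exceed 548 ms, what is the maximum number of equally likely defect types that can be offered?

Set 195 + 125·log₂ n ≤ 548 → log₂ n ≤ (548 − 195)/125 = 2.8240.
So n ≤ 2^2.8240 = 7.081; the largest integer n is 7.

7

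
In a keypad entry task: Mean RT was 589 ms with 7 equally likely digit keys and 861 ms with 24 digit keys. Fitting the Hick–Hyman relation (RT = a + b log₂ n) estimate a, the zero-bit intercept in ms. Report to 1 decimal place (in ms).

The slope on a log₂ axis is (861 − 589) / (4.5850 − 2.8074) = 153.015 ms/bit.
Intercept: a = 589 − 153.015·log₂(7) = 159.434 ms.

159.4 ms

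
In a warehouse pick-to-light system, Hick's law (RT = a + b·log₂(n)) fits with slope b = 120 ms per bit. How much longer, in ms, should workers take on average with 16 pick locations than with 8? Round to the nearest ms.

Only the slope matters, since a is common to both: ΔRT = b·log₂(n₂/n₁).
log₂(16) − log₂(8) = log₂(16/8) = log₂(2) = 1.
ΔRT = 120 × 1.0000 = 120.000 ms.

120 ms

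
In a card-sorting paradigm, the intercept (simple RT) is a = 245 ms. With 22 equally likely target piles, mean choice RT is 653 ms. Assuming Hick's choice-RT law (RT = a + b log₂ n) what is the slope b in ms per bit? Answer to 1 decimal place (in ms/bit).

91.5 ms/bit

log₂(22) = 4.4594 bits.
b = (RT − a)/log₂ n = (653 − 245) / 4.4594 = 91.491 ms/bit.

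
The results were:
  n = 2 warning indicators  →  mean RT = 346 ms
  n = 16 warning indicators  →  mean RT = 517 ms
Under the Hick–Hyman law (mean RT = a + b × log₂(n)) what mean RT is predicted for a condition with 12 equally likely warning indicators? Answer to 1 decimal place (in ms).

493.3 ms

Solve the two-equation system in a and b:
  b = (517 − 346) / (log₂ 16 − log₂ 2) = 171 / (4 − 1) = 57.000 ms/bit
  a = 346 − 57.000 × 1 = 289.000 ms
Then RT(12) = 289.000 + 57.000 × log₂ 12 = 289.000 + 57.000 × 3.5850 ≈ 493.343 ms.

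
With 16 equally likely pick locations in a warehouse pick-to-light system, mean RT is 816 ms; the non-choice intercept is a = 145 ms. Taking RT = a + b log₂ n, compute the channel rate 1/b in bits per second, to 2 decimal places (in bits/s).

b = (816 − 145)/log₂ 16 = 671/4 = 167.750 ms per bit = 0.16775 s/bit; the reciprocal is 5.961 bits/s.

5.96 bits/s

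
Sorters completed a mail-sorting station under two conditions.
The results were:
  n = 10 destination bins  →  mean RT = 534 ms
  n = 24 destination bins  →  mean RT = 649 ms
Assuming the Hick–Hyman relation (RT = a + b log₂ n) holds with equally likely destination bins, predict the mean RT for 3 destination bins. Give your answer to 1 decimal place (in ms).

375.8 ms

RT is linear in log₂ n, so two points fix the line:
  b = (649 − 534) / (log₂ 24 − log₂ 10) = 115 / (4.5850 − 3.3219) = 91.051 ms/bit
  a = 534 − 91.051 × 3.3219 = 231.537 ms
Then RT(3) = 231.537 + 91.051 × log₂ 3 = 231.537 + 91.051 × 1.5850 ≈ 375.848 ms.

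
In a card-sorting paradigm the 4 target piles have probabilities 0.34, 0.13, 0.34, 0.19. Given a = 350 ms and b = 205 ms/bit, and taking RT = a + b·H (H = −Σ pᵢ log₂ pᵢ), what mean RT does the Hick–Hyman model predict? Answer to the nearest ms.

739 ms

H = 0.34·log₂(1/0.34) + 0.13·log₂(1/0.13) + 0.34·log₂(1/0.34) + 0.19·log₂(1/0.19) = 1.8962 bits.
RT = 350 + 205 × 1.8962 = 738.72 ms.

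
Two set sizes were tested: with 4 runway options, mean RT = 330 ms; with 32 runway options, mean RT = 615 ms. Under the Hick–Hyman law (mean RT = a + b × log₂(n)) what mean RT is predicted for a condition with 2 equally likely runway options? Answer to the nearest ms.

235 ms

With log₂ n on the abscissa the relation is linear; from the two conditions:
  b = (615 − 330) / (log₂ 32 − log₂ 4) = 285 / (5 − 2) = 95 ms/bit
  a = 330 − 95 × 2 = 140 ms
Then RT(2) = 140 + 95 × log₂ 2 = 140 + 95 × 1 ≈ 235.000 ms.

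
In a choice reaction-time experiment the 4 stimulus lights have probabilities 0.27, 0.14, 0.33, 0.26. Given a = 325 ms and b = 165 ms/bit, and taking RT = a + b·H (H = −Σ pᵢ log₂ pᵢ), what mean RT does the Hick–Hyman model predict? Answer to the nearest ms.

Entropy contributions −pᵢ log₂ pᵢ: 0.5100, 0.3971, 0.5278, 0.5053; sum H = 1.9402 bits.
RT = a + bH = 325 + 165·1.9402 = 645.14 ms.

645 ms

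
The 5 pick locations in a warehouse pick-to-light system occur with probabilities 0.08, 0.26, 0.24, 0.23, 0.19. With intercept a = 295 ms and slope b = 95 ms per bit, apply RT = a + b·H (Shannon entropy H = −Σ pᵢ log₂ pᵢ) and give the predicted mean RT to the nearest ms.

507 ms

Entropy contributions −pᵢ log₂ pᵢ: 0.2915, 0.5053, 0.4941, 0.4877, 0.4552; sum H = 2.2338 bits.
RT = a + bH = 295 + 95·2.2338 = 507.21 ms.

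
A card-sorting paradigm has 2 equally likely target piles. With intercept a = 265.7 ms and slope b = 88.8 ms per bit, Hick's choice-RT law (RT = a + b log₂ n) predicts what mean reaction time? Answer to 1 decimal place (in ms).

354.5 ms

log₂(2) = 1 bits, so RT = 265.7 + 88.8 × 1 ≈ 354.500 ms.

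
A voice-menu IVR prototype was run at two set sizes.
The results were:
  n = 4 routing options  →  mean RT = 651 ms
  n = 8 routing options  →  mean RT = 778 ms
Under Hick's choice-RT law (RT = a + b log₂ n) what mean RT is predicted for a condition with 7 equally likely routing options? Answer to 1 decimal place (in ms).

RT is linear in log₂ n, so two points fix the line:
  b = (778 − 651) / (log₂ 8 − log₂ 4) = 127 / (3 − 2) = 127.000 ms/bit
  a = 651 − 127.000 × 2 = 397.000 ms
Then RT(7) = 397.000 + 127.000 × log₂ 7 = 397.000 + 127.000 × 2.8074 ≈ 753.534 ms.

753.5 ms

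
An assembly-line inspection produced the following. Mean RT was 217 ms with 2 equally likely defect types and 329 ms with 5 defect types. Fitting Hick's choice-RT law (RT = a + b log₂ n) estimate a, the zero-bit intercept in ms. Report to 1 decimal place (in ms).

132.3 ms

Slope: b = (329 − 217) / (log₂ 5 − log₂ 2) = 112/1.3219 = 84.725 ms/bit.
Intercept: a = 217 − 84.725·log₂(2) = 132.275 ms.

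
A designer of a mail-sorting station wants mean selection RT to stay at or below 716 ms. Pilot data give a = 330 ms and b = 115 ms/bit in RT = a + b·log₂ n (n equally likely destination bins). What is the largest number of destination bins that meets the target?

Set 330 + 115·log₂ n ≤ 716 → log₂ n ≤ (716 − 330)/115 = 3.3565.
So n ≤ 2^3.3565 = 10.243; the largest integer n is 10.

10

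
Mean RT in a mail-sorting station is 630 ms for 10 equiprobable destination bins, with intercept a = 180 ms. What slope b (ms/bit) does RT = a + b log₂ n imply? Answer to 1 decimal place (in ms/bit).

b = (630 − 180) / log₂(10) = 450 / 3.3219 = 135.463 ms/bit.

135.5 ms/bit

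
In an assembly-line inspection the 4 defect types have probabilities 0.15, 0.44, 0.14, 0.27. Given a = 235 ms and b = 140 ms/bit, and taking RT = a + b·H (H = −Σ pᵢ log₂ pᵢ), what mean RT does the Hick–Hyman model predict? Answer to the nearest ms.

492 ms

H = 0.15·log₂(1/0.15) + 0.44·log₂(1/0.44) + 0.14·log₂(1/0.14) + 0.27·log₂(1/0.27) = 1.8388 bits.
RT = 235 + 140 × 1.8388 = 492.44 ms.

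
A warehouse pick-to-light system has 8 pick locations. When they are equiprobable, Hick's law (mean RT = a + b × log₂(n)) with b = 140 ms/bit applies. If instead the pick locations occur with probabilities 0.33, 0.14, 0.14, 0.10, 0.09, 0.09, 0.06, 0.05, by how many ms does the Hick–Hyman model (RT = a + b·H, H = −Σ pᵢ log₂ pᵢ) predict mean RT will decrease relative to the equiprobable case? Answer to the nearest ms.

37 ms

Equiprobable entropy H₀ = log₂ 8 = 3.0000 bits.
Skewed entropy H = −Σ pᵢ log₂ pᵢ = 2.7392 bits.
ΔRT = b·(H₀ − H) = 140 × 0.2608 = 36.52 ms.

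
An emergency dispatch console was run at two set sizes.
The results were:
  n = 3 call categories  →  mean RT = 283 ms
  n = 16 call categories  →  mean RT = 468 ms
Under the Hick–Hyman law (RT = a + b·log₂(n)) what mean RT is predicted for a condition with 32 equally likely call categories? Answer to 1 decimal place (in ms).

RT is linear in log₂ n, so two points fix the line:
  b = (468 − 283) / (log₂ 16 − log₂ 3) = 185 / (4 − 1.5850) = 76.603 ms/bit
  a = 283 − 76.603 × 1.5850 = 161.587 ms
Then RT(32) = 161.587 + 76.603 × log₂ 32 = 161.587 + 76.603 × 5 ≈ 544.603 ms.

544.6 ms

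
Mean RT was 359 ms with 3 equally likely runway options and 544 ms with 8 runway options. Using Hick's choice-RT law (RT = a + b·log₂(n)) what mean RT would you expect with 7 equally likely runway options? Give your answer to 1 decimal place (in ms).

Fit slope and intercept:
  b = (544 − 359) / (log₂ 8 − log₂ 3) = 185 / (3 − 1.5850) = 130.739 ms/bit
  a = 359 − 130.739 × 1.5850 = 151.784 ms
Then RT(7) = 151.784 + 130.739 × log₂ 7 = 151.784 + 130.739 × 2.8074 ≈ 518.814 ms.

518.8 ms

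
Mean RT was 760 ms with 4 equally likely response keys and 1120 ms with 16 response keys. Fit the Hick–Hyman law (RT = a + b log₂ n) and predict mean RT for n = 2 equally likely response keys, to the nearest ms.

RT is linear in log₂ n, so two points fix the line:
  b = (1120 − 760) / (log₂ 16 − log₂ 4) = 360 / (4 − 2) = 180 ms/bit
  a = 760 − 180 × 2 = 400 ms
Then RT(2) = 400 + 180 × log₂ 2 = 400 + 180 × 1 ≈ 580.000 ms.

580 ms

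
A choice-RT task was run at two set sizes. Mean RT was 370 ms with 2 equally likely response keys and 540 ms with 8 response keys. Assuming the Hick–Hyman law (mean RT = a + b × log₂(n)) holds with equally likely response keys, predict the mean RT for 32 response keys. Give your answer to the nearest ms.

710 ms

RT is linear in log₂ n, so two points fix the line:
  b = (540 − 370) / (log₂ 8 − log₂ 2) = 170 / (3 − 1) = 85 ms/bit
  a = 370 − 85 × 1 = 285 ms
Then RT(32) = 285 + 85 × log₂ 32 = 285 + 85 × 5 ≈ 710.000 ms.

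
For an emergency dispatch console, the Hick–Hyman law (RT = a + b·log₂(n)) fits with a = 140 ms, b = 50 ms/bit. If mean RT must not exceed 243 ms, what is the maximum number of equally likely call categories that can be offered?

4

50·log₂ n ≤ 243 − 140 = 103, giving log₂ n ≤ 2.0600 and n ≤ 4.170. The largest whole number is 4.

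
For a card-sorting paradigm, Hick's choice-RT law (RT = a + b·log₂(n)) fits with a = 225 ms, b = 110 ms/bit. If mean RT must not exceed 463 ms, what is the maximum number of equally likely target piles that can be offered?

4

Information budget: (463 − 225)/110 = 2.1636 bits, so n ≤ 2^2.1636 = 4.480 → at most 4.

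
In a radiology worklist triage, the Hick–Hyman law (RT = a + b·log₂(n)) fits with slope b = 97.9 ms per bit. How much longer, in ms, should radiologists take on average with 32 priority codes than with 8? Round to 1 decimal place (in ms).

Only the slope matters, since a is common to both: ΔRT = b·log₂(n₂/n₁).
log₂(32) − log₂(8) = log₂(32/8) = log₂(4) = 2.
ΔRT = 97.9 × 2.0000 = 195.800 ms.

195.8 ms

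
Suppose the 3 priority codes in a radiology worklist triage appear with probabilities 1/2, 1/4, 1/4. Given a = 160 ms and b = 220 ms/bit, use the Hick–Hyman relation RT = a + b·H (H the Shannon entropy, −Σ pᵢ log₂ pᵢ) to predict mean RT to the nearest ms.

H = −Σ pᵢ log₂ pᵢ = 0.5·1 + 0.25·2 + 0.25·2 = 1.500 bits.
RT = 160 + 220 × 1.500 = 490.00 ms.

490 ms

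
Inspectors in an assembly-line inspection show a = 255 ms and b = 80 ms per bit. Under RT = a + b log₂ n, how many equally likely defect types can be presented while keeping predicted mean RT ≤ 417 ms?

4

Set 255 + 80·log₂ n ≤ 417 → log₂ n ≤ (417 − 255)/80 = 2.0250.
So n ≤ 2^2.0250 = 4.070; the largest integer n is 4.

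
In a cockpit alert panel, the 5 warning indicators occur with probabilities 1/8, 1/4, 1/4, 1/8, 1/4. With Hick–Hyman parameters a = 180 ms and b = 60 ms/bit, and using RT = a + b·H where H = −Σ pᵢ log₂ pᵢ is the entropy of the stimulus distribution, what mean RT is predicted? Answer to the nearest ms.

315 ms

Each term −pᵢ log₂ pᵢ: 0.125·3 + 0.25·2 + 0.25·2 + 0.125·3 + 0.25·2; summed, H = 2.250 bits.
Mean RT = a + bH = 180 + 60·2.250 = 315.00 ms.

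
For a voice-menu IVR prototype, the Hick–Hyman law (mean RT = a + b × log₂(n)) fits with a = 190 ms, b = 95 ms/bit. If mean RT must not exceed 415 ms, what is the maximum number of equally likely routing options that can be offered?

Information budget: (415 − 190)/95 = 2.3684 bits, so n ≤ 2^2.3684 = 5.164 → at most 5.

5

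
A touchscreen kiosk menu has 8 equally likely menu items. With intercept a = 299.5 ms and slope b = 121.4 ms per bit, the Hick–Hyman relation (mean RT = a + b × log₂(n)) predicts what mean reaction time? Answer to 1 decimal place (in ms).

663.7 ms

log₂(8) = 3 bits, so RT = 299.5 + 121.4 × 3 ≈ 663.700 ms.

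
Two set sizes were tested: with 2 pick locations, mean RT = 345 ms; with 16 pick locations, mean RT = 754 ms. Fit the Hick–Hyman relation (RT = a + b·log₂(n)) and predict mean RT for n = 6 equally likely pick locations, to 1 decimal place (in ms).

561.1 ms

With log₂ n on the abscissa the relation is linear; from the two conditions:
  b = (754 − 345) / (log₂ 16 − log₂ 2) = 409 / (4 − 1) = 136.333 ms/bit
  a = 345 − 136.333 × 1 = 208.667 ms
Then RT(6) = 208.667 + 136.333 × log₂ 6 = 208.667 + 136.333 × 2.5850 ≈ 561.083 ms.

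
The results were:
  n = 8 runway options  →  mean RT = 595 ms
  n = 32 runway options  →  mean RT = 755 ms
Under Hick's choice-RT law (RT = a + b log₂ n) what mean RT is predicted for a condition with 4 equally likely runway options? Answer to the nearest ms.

515 ms

RT is linear in log₂ n, so two points fix the line:
  b = (755 − 595) / (log₂ 32 − log₂ 8) = 160 / (5 − 3) = 80 ms/bit
  a = 595 − 80 × 3 = 355 ms
Then RT(4) = 355 + 80 × log₂ 4 = 355 + 80 × 2 ≈ 515.000 ms.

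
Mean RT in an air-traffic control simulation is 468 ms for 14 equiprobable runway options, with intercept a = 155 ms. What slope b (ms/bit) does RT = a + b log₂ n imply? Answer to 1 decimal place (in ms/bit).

14 alternatives carry log₂ 14 = 3.8074 bits; the choice cost is 468 − 155 = 313 ms, so b = 313/3.8074 = 82.209 ms/bit.

82.2 ms/bit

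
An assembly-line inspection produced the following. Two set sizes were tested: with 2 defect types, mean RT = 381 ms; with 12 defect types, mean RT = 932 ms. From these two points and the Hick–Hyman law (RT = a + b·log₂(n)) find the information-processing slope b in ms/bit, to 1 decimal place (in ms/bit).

213.2 ms/bit

b = (RT₂ − RT₁)/(log₂ n₂ − log₂ n₁) = (932 − 381)/(3.5850 − 1) = 213.156 ms/bit.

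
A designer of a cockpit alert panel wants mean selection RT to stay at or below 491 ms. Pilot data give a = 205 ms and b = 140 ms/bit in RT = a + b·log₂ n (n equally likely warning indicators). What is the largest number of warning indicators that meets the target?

4

Information budget: (491 − 205)/140 = 2.0429 bits, so n ≤ 2^2.0429 = 4.121 → at most 4.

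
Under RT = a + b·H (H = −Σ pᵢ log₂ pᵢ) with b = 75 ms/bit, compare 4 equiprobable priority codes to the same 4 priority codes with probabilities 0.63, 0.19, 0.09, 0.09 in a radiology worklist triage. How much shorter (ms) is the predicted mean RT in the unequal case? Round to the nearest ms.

Equiprobable entropy H₀ = log₂ 4 = 2.0000 bits.
Skewed entropy H = −Σ pᵢ log₂ pᵢ = 1.5005 bits.
ΔRT = b·(H₀ − H) = 75 × 0.4995 = 37.46 ms.

37 ms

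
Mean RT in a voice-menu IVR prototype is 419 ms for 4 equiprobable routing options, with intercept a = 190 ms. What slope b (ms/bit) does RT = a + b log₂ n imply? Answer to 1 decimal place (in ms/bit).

b = (419 − 190) / log₂(4) = 229 / 2 = 114.500 ms/bit.

114.5 ms/bit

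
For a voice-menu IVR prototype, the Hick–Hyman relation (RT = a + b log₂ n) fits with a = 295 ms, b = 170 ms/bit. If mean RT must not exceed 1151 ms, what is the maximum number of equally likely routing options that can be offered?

32

170·log₂ n ≤ 1151 − 295 = 856, giving log₂ n ≤ 5.0353 and n ≤ 32.793. The largest whole number is 32.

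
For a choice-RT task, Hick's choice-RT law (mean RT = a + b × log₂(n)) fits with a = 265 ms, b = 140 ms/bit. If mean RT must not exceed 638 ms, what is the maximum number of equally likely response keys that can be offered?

Information budget: (638 − 265)/140 = 2.6643 bits, so n ≤ 2^2.6643 = 6.339 → at most 6.

6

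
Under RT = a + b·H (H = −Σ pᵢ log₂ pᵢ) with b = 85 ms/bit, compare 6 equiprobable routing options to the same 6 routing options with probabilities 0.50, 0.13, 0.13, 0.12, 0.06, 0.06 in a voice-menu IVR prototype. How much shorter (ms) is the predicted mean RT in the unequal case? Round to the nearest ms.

Equiprobable entropy H₀ = log₂ 6 = 2.5850 bits.
Skewed entropy H = −Σ pᵢ log₂ pᵢ = 2.1194 bits.
ΔRT = b·(H₀ − H) = 85 × 0.4655 = 39.57 ms.

40 ms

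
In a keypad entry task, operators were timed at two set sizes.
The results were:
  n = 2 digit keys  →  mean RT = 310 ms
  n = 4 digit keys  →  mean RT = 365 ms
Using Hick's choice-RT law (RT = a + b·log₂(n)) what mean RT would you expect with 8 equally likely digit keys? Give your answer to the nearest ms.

420 ms

Fit slope and intercept:
  b = (365 − 310) / (log₂ 4 − log₂ 2) = 55 / (2 − 1) = 55 ms/bit
  a = 310 − 55 × 1 = 255 ms
Then RT(8) = 255 + 55 × log₂ 8 = 255 + 55 × 3 ≈ 420.000 ms.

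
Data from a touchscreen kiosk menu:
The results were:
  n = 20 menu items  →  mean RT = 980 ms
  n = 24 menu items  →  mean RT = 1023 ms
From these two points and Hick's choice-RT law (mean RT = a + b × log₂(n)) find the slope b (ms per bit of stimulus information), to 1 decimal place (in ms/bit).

Slope: b = (1023 − 980) / (log₂ 24 − log₂ 20) = 43/0.2630 = 163.477 ms/bit.

163.5 ms/bit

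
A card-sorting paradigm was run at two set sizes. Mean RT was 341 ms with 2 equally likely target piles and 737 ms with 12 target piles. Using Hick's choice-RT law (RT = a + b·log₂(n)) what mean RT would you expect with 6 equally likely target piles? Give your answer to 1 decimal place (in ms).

583.8 ms

Solve the two-equation system in a and b:
  b = (737 − 341) / (log₂ 12 − log₂ 2) = 396 / (3.5850 − 1) = 153.194 ms/bit
  a = 341 − 153.194 × 1 = 187.806 ms
Then RT(6) = 187.806 + 153.194 × log₂ 6 = 187.806 + 153.194 × 2.5850 ≈ 583.806 ms.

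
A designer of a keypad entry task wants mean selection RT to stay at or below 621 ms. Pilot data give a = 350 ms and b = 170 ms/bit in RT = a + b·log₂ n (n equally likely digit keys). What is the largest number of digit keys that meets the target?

3

170·log₂ n ≤ 621 − 350 = 271, giving log₂ n ≤ 1.5941 and n ≤ 3.019. The largest whole number is 3.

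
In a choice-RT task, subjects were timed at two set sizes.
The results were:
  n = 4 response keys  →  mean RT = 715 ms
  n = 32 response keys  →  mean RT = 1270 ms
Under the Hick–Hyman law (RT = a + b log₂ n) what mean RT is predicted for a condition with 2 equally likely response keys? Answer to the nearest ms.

530 ms

Solve the two-equation system in a and b:
  b = (1270 − 715) / (log₂ 32 − log₂ 4) = 555 / (5 − 2) = 185 ms/bit
  a = 715 − 185 × 2 = 345 ms
Then RT(2) = 345 + 185 × log₂ 2 = 345 + 185 × 1 ≈ 530.000 ms.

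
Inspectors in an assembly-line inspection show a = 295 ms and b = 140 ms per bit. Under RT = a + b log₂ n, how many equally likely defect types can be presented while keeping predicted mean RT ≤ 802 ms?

12

Set 295 + 140·log₂ n ≤ 802 → log₂ n ≤ (802 − 295)/140 = 3.6214.
So n ≤ 2^3.6214 = 12.307; the largest integer n is 12.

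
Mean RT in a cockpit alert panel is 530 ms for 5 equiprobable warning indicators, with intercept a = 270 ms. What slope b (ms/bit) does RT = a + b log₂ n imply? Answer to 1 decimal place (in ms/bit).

log₂(5) = 2.3219 bits.
b = (RT − a)/log₂ n = (530 − 270) / 2.3219 = 111.976 ms/bit.

112.0 ms/bit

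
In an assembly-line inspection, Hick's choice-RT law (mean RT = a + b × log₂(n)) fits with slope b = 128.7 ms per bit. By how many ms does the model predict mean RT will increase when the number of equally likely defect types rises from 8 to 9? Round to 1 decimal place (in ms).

The intercept a cancels: ΔRT = b·(log₂ n₂ − log₂ n₁) = b·log₂(n₂/n₁).
log₂(9) − log₂(8) = 3.1699 − 3 = 0.1699.
ΔRT = 128.7 × 0.1699 = 21.869 ms.

21.9 ms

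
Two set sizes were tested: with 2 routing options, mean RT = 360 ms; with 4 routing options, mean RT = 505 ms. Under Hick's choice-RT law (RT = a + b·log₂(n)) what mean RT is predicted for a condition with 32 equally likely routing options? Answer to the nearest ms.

Solve the two-equation system in a and b:
  b = (505 − 360) / (log₂ 4 − log₂ 2) = 145 / (2 − 1) = 145 ms/bit
  a = 360 − 145 × 1 = 215 ms
Then RT(32) = 215 + 145 × log₂ 32 = 215 + 145 × 5 ≈ 940.000 ms.

940 ms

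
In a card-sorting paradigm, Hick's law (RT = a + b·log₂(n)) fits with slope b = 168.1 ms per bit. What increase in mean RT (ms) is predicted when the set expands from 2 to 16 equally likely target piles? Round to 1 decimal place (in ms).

504.3 ms

Only the slope matters, since a is common to both: ΔRT = b·log₂(n₂/n₁).
log₂(16) − log₂(2) = log₂(16/2) = log₂(8) = 3.
ΔRT = 168.1 × 3.0000 = 504.300 ms.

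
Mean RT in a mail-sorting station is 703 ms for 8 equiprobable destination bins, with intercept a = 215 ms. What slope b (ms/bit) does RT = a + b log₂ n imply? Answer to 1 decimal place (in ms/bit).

162.7 ms/bit

log₂(8) = 3 bits.
b = (RT − a)/log₂ n = (703 − 215) / 3 = 162.667 ms/bit.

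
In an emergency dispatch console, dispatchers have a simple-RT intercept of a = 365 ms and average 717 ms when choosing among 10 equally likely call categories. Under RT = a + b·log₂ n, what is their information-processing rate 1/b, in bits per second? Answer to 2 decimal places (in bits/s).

Choice component = 717 − 365 = 352 ms over log₂(10) = 3.3219 bits.
b = 352 / 3.3219 = 105.963 ms/bit, so 1/b = 9.437 bits/s.

9.44 bits/s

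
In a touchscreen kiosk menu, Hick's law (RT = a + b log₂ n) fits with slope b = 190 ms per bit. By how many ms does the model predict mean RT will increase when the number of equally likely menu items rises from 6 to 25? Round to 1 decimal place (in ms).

391.2 ms

Only the slope matters, since a is common to both: ΔRT = b·log₂(n₂/n₁).
log₂(25) − log₂(6) = 4.6439 − 2.5850 = 2.0589.
ΔRT = 190 × 2.0589 = 391.190 ms.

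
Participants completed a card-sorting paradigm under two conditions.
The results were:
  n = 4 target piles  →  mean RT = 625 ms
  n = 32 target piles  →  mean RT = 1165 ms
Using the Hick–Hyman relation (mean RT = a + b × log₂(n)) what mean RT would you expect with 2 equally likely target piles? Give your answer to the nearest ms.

Fit slope and intercept:
  b = (1165 − 625) / (log₂ 32 − log₂ 4) = 540 / (5 − 2) = 180 ms/bit
  a = 625 − 180 × 2 = 265 ms
Then RT(2) = 265 + 180 × log₂ 2 = 265 + 180 × 1 ≈ 445.000 ms.

445 ms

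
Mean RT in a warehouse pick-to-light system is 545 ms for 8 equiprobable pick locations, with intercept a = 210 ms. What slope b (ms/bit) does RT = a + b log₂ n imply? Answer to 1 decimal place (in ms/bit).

log₂(8) = 3 bits.
b = (RT − a)/log₂ n = (545 − 210) / 3 = 111.667 ms/bit.

111.7 ms/bit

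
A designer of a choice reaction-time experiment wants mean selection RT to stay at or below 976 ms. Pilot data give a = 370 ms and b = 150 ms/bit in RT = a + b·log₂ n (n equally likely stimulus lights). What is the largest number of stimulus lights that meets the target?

Information budget: (976 − 370)/150 = 4.0400 bits, so n ≤ 2^4.0400 = 16.450 → at most 16.

16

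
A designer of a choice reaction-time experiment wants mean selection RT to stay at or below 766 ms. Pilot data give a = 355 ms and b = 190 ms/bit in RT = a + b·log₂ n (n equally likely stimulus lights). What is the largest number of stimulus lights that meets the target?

Information budget: (766 − 355)/190 = 2.1632 bits, so n ≤ 2^2.1632 = 4.479 → at most 4.

4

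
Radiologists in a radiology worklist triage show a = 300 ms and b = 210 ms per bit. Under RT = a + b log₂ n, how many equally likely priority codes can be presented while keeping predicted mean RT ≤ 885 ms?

210·log₂ n ≤ 885 − 300 = 585, giving log₂ n ≤ 2.7857 and n ≤ 6.896. The largest whole number is 6.

6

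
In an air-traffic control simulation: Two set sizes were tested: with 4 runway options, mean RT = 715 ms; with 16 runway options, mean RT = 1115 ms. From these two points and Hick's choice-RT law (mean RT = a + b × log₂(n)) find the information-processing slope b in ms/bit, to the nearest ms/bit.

200 ms/bit

Slope: b = (1115 − 715) / (log₂ 16 − log₂ 4) = 400/2.0000 = 200 ms/bit.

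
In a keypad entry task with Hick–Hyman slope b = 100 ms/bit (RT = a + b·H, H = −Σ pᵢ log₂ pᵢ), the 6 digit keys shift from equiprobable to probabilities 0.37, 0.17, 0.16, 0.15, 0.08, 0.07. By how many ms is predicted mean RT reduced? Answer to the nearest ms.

23 ms

Equiprobable entropy H₀ = log₂ 6 = 2.5850 bits.
Skewed entropy H = −Σ pᵢ log₂ pᵢ = 2.3589 bits.
ΔRT = b·(H₀ − H) = 100 × 0.2260 = 22.60 ms.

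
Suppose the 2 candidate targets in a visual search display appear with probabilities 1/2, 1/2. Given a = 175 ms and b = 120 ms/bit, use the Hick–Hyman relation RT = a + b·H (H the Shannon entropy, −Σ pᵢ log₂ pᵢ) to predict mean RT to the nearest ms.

Each term −pᵢ log₂ pᵢ: 0.5·1 + 0.5·1; summed, H = 1.000 bits.
Mean RT = a + bH = 175 + 120·1.000 = 295.00 ms.

295 ms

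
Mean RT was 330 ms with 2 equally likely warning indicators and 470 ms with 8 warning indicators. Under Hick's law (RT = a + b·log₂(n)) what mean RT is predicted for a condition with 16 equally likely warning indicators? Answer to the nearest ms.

540 ms

Solve the two-equation system in a and b:
  b = (470 − 330) / (log₂ 8 − log₂ 2) = 140 / (3 − 1) = 70 ms/bit
  a = 330 − 70 × 1 = 260 ms
Then RT(16) = 260 + 70 × log₂ 16 = 260 + 70 × 4 ≈ 540.000 ms.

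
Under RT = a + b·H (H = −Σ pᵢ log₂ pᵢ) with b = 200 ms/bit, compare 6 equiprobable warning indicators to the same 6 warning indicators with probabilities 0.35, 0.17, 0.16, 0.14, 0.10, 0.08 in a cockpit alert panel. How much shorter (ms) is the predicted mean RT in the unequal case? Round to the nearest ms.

35 ms

Equiprobable entropy H₀ = log₂ 6 = 2.5850 bits.
Skewed entropy H = −Σ pᵢ log₂ pᵢ = 2.4085 bits.
ΔRT = b·(H₀ − H) = 200 × 0.1764 = 35.29 ms.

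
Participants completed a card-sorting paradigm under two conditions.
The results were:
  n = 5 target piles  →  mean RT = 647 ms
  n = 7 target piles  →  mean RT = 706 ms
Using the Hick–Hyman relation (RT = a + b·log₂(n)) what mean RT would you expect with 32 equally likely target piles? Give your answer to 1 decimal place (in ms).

972.5 ms

Solve the two-equation system in a and b:
  b = (706 − 647) / (log₂ 7 − log₂ 5) = 59 / (2.8074 − 2.3219) = 121.543 ms/bit
  a = 647 − 121.543 × 2.3219 = 364.787 ms
Then RT(32) = 364.787 + 121.543 × log₂ 32 = 364.787 + 121.543 × 5 ≈ 972.500 ms.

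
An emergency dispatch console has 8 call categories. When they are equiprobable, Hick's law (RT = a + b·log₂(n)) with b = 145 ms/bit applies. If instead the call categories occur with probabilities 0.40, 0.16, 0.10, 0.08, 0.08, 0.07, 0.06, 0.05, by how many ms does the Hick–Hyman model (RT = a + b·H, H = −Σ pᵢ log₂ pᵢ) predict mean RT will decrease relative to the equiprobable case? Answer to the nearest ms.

The RT saving is b·ΔH. Equiprobable H₀ = log₂(8) = 3.0000 bits; with the given probabilities H = 2.5952 bits.
b·(H₀ − H) = 145 × (3.0000 − 2.5952) = 58.70 ms.

59 ms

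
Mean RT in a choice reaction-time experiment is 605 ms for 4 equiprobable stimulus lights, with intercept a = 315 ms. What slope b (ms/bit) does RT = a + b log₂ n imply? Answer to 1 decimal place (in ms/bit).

4 alternatives carry log₂ 4 = 2 bits; the choice cost is 605 − 315 = 290 ms, so b = 290/2 = 145.000 ms/bit.

145.0 ms/bit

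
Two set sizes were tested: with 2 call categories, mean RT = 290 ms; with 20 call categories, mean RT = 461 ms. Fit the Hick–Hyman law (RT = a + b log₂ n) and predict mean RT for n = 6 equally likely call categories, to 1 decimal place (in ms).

Solve the two-equation system in a and b:
  b = (461 − 290) / (log₂ 20 − log₂ 2) = 171 / (4.3219 − 1) = 51.476 ms/bit
  a = 290 − 51.476 × 1 = 238.524 ms
Then RT(6) = 238.524 + 51.476 × log₂ 6 = 238.524 + 51.476 × 2.5850 ≈ 371.588 ms.

371.6 ms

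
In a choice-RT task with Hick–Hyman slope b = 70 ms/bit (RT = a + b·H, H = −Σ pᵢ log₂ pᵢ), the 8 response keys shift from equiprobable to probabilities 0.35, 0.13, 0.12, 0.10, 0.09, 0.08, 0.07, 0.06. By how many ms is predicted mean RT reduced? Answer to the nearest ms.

19 ms

The RT saving is b·ΔH. Equiprobable H₀ = log₂(8) = 3.0000 bits; with the given probabilities H = 2.7283 bits.
b·(H₀ − H) = 70 × (3.0000 − 2.7283) = 19.02 ms.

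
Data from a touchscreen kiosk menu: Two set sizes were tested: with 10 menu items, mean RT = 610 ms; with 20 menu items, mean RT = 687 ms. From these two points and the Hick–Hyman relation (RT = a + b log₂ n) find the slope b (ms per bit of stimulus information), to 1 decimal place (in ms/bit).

Slope: b = (687 − 610) / (log₂ 20 − log₂ 10) = 77/1.0000 = 77.000 ms/bit.

77.0 ms/bit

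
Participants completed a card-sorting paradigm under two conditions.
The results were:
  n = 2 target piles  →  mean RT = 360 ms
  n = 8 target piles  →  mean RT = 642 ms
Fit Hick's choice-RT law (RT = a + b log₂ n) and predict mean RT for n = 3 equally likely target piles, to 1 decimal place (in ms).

Solve the two-equation system in a and b:
  b = (642 − 360) / (log₂ 8 − log₂ 2) = 282 / (3 − 1) = 141.000 ms/bit
  a = 360 − 141.000 × 1 = 219.000 ms
Then RT(3) = 219.000 + 141.000 × log₂ 3 = 219.000 + 141.000 × 1.5850 ≈ 442.480 ms.

442.5 ms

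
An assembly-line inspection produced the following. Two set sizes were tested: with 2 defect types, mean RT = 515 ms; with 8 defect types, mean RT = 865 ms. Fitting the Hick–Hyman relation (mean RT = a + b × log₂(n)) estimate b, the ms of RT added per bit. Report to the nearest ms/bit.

The slope on a log₂ axis is (865 − 515) / (3 − 1) = 175 ms/bit.

175 ms/bit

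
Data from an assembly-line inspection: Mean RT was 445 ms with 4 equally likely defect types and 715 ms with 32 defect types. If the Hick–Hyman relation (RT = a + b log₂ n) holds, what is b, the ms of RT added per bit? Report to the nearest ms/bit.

Slope: b = (715 − 445) / (log₂ 32 − log₂ 4) = 270/3.0000 = 90 ms/bit.

90 ms/bit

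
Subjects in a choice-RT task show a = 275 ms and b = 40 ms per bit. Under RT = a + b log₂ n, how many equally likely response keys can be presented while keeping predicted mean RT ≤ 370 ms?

5

Set 275 + 40·log₂ n ≤ 370 → log₂ n ≤ (370 − 275)/40 = 2.3750.
So n ≤ 2^2.3750 = 5.187; the largest integer n is 5.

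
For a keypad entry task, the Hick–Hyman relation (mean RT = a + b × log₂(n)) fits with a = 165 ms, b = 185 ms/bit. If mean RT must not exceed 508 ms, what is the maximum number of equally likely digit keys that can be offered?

Information budget: (508 − 165)/185 = 1.8541 bits, so n ≤ 2^1.8541 = 3.615 → at most 3.

3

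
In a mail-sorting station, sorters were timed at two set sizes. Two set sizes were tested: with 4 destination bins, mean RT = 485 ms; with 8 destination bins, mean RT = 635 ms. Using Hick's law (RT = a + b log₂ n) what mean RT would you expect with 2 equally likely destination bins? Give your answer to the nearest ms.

RT is linear in log₂ n, so two points fix the line:
  b = (635 − 485) / (log₂ 8 − log₂ 4) = 150 / (3 − 2) = 150 ms/bit
  a = 485 − 150 × 2 = 185 ms
Then RT(2) = 185 + 150 × log₂ 2 = 185 + 150 × 1 ≈ 335.000 ms.

335 ms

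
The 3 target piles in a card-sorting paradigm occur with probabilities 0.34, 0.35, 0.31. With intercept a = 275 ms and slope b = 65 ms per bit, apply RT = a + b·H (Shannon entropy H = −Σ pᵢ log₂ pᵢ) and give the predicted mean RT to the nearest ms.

H = 0.34·log₂(1/0.34) + 0.35·log₂(1/0.35) + 0.31·log₂(1/0.31) = 1.5831 bits.
RT = 275 + 65 × 1.5831 = 377.90 ms.

378 ms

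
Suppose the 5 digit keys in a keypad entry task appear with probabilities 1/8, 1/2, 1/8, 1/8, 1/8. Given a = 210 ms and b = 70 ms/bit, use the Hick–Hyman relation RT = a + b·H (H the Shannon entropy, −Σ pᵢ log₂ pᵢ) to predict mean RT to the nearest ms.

350 ms

H = −Σ pᵢ log₂ pᵢ = 0.125·3 + 0.5·1 + 0.125·3 + 0.125·3 + 0.125·3 = 2.000 bits.
RT = 210 + 70 × 2.000 = 350.00 ms.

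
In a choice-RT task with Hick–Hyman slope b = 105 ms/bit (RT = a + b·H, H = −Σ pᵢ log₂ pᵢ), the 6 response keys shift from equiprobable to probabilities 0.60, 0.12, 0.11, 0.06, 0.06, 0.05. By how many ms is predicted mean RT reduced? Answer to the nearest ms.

76 ms

The RT saving is b·ΔH. Equiprobable H₀ = log₂(6) = 2.5850 bits; with the given probabilities H = 1.8627 bits.
b·(H₀ − H) = 105 × (2.5850 − 1.8627) = 75.84 ms.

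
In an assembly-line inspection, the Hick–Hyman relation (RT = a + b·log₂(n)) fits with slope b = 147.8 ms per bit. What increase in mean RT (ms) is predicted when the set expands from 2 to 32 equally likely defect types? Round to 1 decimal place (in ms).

Only the slope matters, since a is common to both: ΔRT = b·log₂(n₂/n₁).
log₂(32) − log₂(2) = log₂(32/2) = log₂(16) = 4.
ΔRT = 147.8 × 4.0000 = 591.200 ms.

591.2 ms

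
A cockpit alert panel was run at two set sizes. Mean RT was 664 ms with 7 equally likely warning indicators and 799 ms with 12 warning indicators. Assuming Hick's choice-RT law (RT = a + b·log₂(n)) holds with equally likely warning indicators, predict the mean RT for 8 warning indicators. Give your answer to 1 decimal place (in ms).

697.4 ms

With log₂ n on the abscissa the relation is linear; from the two conditions:
  b = (799 − 664) / (log₂ 12 − log₂ 7) = 135 / (3.5850 − 2.8074) = 173.609 ms/bit
  a = 664 − 173.609 × 2.8074 = 176.617 ms
Then RT(8) = 176.617 + 173.609 × log₂ 8 = 176.617 + 173.609 × 3 ≈ 697.445 ms.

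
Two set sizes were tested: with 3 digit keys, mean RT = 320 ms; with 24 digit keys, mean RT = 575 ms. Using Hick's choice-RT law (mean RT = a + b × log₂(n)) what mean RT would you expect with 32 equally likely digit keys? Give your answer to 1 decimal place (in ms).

610.3 ms

Fit slope and intercept:
  b = (575 − 320) / (log₂ 24 − log₂ 3) = 255 / (4.5850 − 1.5850) = 85.000 ms/bit
  a = 320 − 85.000 × 1.5850 = 185.278 ms
Then RT(32) = 185.278 + 85.000 × log₂ 32 = 185.278 + 85.000 × 5 ≈ 610.278 ms.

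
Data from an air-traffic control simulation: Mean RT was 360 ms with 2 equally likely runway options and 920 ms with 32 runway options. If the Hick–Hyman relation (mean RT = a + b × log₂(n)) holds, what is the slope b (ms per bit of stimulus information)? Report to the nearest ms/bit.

140 ms/bit

b = (RT₂ − RT₁)/(log₂ n₂ − log₂ n₁) = (920 − 360)/(5 − 1) = 140 ms/bit.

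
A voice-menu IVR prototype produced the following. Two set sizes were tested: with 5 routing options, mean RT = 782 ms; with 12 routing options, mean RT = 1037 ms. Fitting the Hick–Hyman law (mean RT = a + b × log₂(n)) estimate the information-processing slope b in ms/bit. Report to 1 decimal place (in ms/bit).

201.9 ms/bit

b = (RT₂ − RT₁)/(log₂ n₂ − log₂ n₁) = (1037 − 782)/(3.5850 − 2.3219) = 201.895 ms/bit.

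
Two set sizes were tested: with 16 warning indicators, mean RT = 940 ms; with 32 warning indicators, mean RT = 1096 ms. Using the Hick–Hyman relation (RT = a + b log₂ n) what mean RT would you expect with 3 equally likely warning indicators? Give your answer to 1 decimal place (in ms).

563.3 ms

RT is linear in log₂ n, so two points fix the line:
  b = (1096 − 940) / (log₂ 32 − log₂ 16) = 156 / (5 − 4) = 156.000 ms/bit
  a = 940 − 156.000 × 4 = 316.000 ms
Then RT(3) = 316.000 + 156.000 × log₂ 3 = 316.000 + 156.000 × 1.5850 ≈ 563.254 ms.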